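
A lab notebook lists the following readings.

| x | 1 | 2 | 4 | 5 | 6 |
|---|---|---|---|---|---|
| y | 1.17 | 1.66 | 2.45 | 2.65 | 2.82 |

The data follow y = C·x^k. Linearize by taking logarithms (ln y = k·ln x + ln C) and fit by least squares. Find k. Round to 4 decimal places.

k = 0.5034

With ln yᵢ as the transformed response and ln xᵢ as the regressor:
XᵀX = [[8.2030, 5.4806]; [5.4806, 5]], rhs = [5.0196, 3.5712]ᵀ  (here Σln x = 5.4806, Σ(ln x)² = 8.2030, Σln y = 3.5712, Σln x·ln y = 5.0196).
Solving (det = 10.9774): k = 0.50336, ln C = 0.16249.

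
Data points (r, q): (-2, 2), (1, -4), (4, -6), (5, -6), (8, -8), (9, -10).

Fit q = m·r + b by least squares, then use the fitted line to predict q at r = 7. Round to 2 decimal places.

q̂ = -8.03

From the data, Σr·r = 191, Σr = 25, Σ1 = 6.
For Mᵀq: Σr·q = -216, Σq = -32.
Eliminating b: 6·(row 1) − 25·(row 2) gives 521·m = 6·(-216) − 25·(-32) = -496, so m = -496/521.
Then b = ((-32) − 25·(-496/521))/6 = -712/521.
At r = 7: q̂ = (-496/521)·(7) + (-712/521)·(1) = -4184/521.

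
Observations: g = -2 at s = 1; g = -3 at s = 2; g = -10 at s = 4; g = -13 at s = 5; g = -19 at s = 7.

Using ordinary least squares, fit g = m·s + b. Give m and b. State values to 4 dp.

Normal-equation sums: Σs·s = 95, Σs = 19, Σ1 = 5.
For Mᵀg: Σs·g = -246, Σg = -47.
det = 95·5 − 19² = 114.
m = ((-246)·5 − 19·(-47))/114 = -337/114; b = (95·(-47) − 19·(-246))/114 = 11/6.

m = -2.9561, b = 1.8333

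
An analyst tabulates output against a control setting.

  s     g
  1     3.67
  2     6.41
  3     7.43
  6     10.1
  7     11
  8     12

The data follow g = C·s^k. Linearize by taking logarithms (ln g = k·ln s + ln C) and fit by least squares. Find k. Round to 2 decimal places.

k = 0.53

With ln gᵢ as the transformed response and ln sᵢ as the regressor:
Sums: Σln s = 7.6089, Σ(ln s)² = 13.0084, Σln g = 12.3589, Σln s·ln g = 17.4679.
Normal system: [[13.0084, 7.6089]; [7.6089, 6]]·[k, ln C]ᵀ = [17.4679, 12.3589]ᵀ.
Δ = 13.0084·6 − (7.6089)² = 20.1558; k = (17.4679·6 − 7.6089·12.3589)/20.1558 = 0.53433, ln C = (13.0084·12.3589 − 7.6089·17.4679)/20.1558 = 1.38221.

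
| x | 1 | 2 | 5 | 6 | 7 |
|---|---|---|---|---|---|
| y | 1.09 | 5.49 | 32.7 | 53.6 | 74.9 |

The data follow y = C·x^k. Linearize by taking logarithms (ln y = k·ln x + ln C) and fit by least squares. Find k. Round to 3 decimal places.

k = 2.139

Taking logs, ln y = k·ln x + ln C, so regress ln y on ln x.
XᵀX = [[10.0677, 6.0403]; [6.0403, 5]], rhs = [22.3259, 13.5742]ᵀ  (here Σln x = 6.0403, Σ(ln x)² = 10.0677, Σln y = 13.5742, Σln x·ln y = 22.3259).
Solving (det = 13.8539): k = 2.13933, ln C = 0.13041.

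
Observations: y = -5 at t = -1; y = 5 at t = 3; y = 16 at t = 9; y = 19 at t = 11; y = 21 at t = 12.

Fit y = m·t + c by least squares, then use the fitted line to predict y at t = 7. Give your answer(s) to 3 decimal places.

Sums needed: Σt·t = 356, Σt = 34, Σ1 = 5.
Moment sums: Σt·y = 625, Σy = 56.
XᵀX·[m, c]ᵀ = Xᵀy becomes [[356, 34]; [34, 5]]·[m, c]ᵀ = [625, 56]ᵀ.
Δ = 356·5 − 34² = 624.
m = (625·5 − 34·56)/624 = 407/208; c = (356·56 − 34·625)/624 = -219/104.
At t = 7: ŷ = (407/208)·(7) + (-219/104)·(1) = 2411/208.

ŷ = 11.591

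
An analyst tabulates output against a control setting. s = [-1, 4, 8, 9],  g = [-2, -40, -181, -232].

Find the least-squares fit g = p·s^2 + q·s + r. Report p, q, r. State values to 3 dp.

p = -3.080, q = 1.656, r = 2.722

Compute the Gram sums: Σs^2·s^2 = 10914, Σs^2·s = 1304, Σs^2 = 162, Σs·s = 162, Σs = 20, Σ1 = 4.
Moment sums: Σs^2·g = -31018, Σs·g = -3694, Σg = -455.
Inverting the 3×3 Gram matrix, [p, q, r]ᵀ = [-3185/1034, 856/517, 2815/1034]ᵀ.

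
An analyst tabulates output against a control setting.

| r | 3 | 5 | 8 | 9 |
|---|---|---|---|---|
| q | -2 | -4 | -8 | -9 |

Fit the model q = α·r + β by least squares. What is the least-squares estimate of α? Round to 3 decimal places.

α = -1.198

MᵀM·[α, β]ᵀ = Mᵀq reads: 179·α + 25·β = -171;  25·α + 4·β = -23.
(Σr·r = 179, Σr = 25, Σ1 = 4, Σr·q = -171, Σq = -23.)
Δ = 179·4 − 25² = 91.
α = ((-171)·4 − 25·(-23))/91 = -109/91; β = (179·(-23) − 25·(-171))/91 = 158/91.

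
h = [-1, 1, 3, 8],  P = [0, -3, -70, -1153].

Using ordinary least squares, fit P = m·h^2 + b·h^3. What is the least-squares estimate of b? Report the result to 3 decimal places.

b = -2.048

MᵀM·[m, b]ᵀ = MᵀP reads: 4179·m + 33011·b = -74425;  33011·m + 262875·b = -592229.
(Σh^2·h^2 = 4179, Σh^2·h^3 = 33011, Σh^3·h^3 = 262875, Σh^2·P = -74425, Σh^3·P = -592229.)
Eliminating b: 262875·(row 1) − 33011·(row 2) gives 8828504·m = 262875·(-74425) − 33011·(-592229) = -14400356, so m = -3600089/2207126.
Then b = ((-592229) − 33011·(-3600089/2207126))/262875 = -4520329/2207126.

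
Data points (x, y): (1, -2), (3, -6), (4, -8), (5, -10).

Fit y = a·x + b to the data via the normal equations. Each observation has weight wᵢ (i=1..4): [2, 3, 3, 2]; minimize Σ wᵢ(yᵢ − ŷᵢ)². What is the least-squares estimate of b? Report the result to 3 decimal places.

b = 0.000

Forming AᵀWA = [[127, 33]; [33, 10]] and AᵀWy = [-254, -66]ᵀ gives AᵀWA·[a, b]ᵀ = AᵀWy.
det = 127·10 − 33² = 181.
a = ((-254)·10 − 33·(-66))/181 = -2; b = (127·(-66) − 33·(-254))/181 = 0.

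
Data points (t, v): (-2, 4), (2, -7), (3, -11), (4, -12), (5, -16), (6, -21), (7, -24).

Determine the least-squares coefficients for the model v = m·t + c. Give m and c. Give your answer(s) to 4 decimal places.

m = -3.0957, c = -1.3723

Normal-equation sums: Σt·t = 143, Σt = 25, Σ1 = 7.
And Σt·v = -477, Σv = -87.
Determinant 143·7 − 25² = 376.
m = ((-477)·7 − 25·(-87))/376 = -291/94; c = (143·(-87) − 25·(-477))/376 = -129/94.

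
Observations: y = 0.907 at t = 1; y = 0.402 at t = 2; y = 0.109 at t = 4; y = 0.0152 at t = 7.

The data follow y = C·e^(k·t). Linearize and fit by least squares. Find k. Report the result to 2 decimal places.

k = -0.67

Linearized form: ln y = k·t + ln C. From the 4 transformed points,
Σt = 14.0000, Σ(t)² = 70.0000, Σln y = -7.4118, Σt·ln y = -40.0911.
Equations: 70.0000·k + 14.0000·ln C = -40.0911;  14.0000·k + 4·ln C = -7.4118.
Δ = 70.0000·4 − (14.0000)² = 84.0000; k = (-40.0911·4 − 14.0000·-7.4118)/84.0000 = -0.67380, ln C = (70.0000·-7.4118 − 14.0000·-40.0911)/84.0000 = 0.50536.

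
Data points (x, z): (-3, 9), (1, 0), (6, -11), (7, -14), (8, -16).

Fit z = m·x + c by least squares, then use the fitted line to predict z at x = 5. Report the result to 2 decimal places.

Sums needed: Σx·x = 159, Σx = 19, Σ1 = 5.
For Mᵀz: Σx·z = -319, Σz = -32.
Eliminating c: 5·(row 1) − 19·(row 2) gives 434·m = 5·(-319) − 19·(-32) = -987, so m = -141/62.
Then c = ((-32) − 19·(-141/62))/5 = 139/62.
At x = 5: ẑ = (-141/62)·(5) + (139/62)·(1) = -283/31.

ẑ = -9.13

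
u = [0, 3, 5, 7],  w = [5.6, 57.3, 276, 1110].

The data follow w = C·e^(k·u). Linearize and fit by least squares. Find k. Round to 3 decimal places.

k = 0.760

Let Y = ln w. Fitting Y = k·u + ln C by least squares:
Over the data: Σu = 15.0000, Σ(u)² = 83.0000, Σln w = 18.4036, Σu·ln w = 89.3317.
Normal system: [[83.0000, 15.0000]; [15.0000, 4]]·[k, ln C]ᵀ = [89.3317, 18.4036]ᵀ.
Solving (det = 107.0000): k = 0.75956, ln C = 1.75254.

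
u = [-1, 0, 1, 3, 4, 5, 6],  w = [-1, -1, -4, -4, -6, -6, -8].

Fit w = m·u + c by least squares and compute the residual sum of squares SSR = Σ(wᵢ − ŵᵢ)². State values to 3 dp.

SSR = 3.346

From the data, Σu·u = 88, Σu = 18, Σ1 = 7.
Moment sums: Σu·w = -117, Σw = -30.
Δ = 88·7 − 18² = 292.
m = ((-117)·7 − 18·(-30))/292 = -279/292; c = (88·(-30) − 18·(-117))/292 = -267/146.
Residuals: -37/292, 121/146, -355/292, 203/292, -51/146, 177/292, -32/73; SSR = 977/292.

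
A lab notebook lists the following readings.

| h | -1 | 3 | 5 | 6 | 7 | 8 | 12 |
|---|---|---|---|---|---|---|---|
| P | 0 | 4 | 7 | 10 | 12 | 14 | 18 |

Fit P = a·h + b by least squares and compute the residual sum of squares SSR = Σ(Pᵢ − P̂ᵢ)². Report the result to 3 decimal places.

SSR = 6.404

From the data, Σh·h = 328, Σh = 40, Σ1 = 7.
Moment sums: Σh·P = 519, ΣP = 65.
So XᵀX·[a, b]ᵀ = XᵀP: [[328, 40]; [40, 7]]·[a, b]ᵀ = [519, 65]ᵀ.
Δ = 328·7 − 40² = 696.
a = (519·7 − 40·65)/696 = 1033/696; b = (328·65 − 40·519)/696 = 70/87.
Residuals: 473/696, -875/696, -853/696, 101/348, 187/232, 115/87, -107/174; SSR = 4457/696.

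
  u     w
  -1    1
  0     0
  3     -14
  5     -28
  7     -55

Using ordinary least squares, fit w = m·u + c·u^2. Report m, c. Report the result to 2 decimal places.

Compute the Gram sums: Σu·u = 84, Σu·u^2 = 494, Σu^2·u^2 = 3108.
And Σu·w = -568, Σu^2·w = -3520.
So AᵀA·[m, c]ᵀ = Aᵀw: [[84, 494]; [494, 3108]]·[m, c]ᵀ = [-568, -3520]ᵀ.
det = 84·3108 − 494² = 17036.
m = ((-568)·3108 − 494·(-3520))/17036 = -6616/4259; c = (84·(-3520) − 494·(-568))/17036 = -3772/4259.

m = -1.55, c = -0.89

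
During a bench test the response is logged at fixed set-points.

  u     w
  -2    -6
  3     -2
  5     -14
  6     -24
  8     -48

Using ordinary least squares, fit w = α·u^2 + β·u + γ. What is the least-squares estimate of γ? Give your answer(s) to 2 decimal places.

γ = 1.65

Forming XᵀX = [[6114, 872, 138]; [872, 138, 20]; [138, 20, 5]] and Xᵀw = [-4328, -592, -94]ᵀ gives XᵀX·[α, β, γ]ᵀ = Xᵀw.
Solving the 3×3 system (Gaussian elimination) gives α = -39286/39127, β = 71036/39127, γ = 64562/39127.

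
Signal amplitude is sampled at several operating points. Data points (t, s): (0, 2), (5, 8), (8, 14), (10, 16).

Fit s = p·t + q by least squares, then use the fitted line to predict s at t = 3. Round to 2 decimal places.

Setting ∂/∂p … = 0 gives: 189·p + 23·q = 312;  23·p + 4·q = 40.
(Σt·t = 189, Σt = 23, Σ1 = 4, Σt·s = 312, Σs = 40.)
det = 189·4 − 23² = 227.
p = (312·4 − 23·40)/227 = 328/227; q = (189·40 − 23·312)/227 = 384/227.
At t = 3: ŝ = (328/227)·(3) + (384/227)·(1) = 1368/227.

ŝ = 6.03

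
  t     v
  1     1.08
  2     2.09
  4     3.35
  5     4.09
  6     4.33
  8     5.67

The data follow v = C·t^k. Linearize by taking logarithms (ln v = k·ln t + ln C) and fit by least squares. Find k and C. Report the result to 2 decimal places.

Taking logs, ln v = k·ln t + ln C, so regress ln v on ln t.
AᵀA = [[12.5270, 7.5601]; [7.5601, 6]], rhs = [10.6881, 6.6324]ᵀ  (here Σln t = 7.5601, Σ(ln t)² = 12.5270, Σln v = 6.6324, Σln t·ln v = 10.6881).
Δ = 12.5270·6 − (7.5601)² = 18.0074; k = (10.6881·6 − 7.5601·6.6324)/18.0074 = 0.77674, ln C = (12.5270·6.6324 − 7.5601·10.6881)/18.0074 = 0.12670, so C = exp(0.12670) = 1.13507.

k = 0.78, C = 1.14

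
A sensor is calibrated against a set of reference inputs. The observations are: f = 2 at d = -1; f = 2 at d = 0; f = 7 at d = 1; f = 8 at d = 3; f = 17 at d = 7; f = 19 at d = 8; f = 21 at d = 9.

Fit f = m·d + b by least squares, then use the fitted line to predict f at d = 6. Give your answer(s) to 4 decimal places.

f̂ = 15.0184

Sums needed: Σd·d = 205, Σd = 27, Σ1 = 7.
For Xᵀf: Σd·f = 489, Σf = 76.
XᵀX·[m, b]ᵀ = Xᵀf becomes [[205, 27]; [27, 7]]·[m, b]ᵀ = [489, 76]ᵀ.
Eliminating b: 7·(row 1) − 27·(row 2) gives 706·m = 7·489 − 27·76 = 1371, so m = 1371/706.
Then b = (76 − 27·(1371/706))/7 = 2377/706.
At d = 6: f̂ = (1371/706)·(6) + (2377/706)·(1) = 10603/706.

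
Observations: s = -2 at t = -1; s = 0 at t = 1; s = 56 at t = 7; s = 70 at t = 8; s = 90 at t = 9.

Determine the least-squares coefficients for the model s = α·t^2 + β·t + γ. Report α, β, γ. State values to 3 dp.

α = 1.005, β = 1.118, γ = -1.965

Forming AᵀA = [[13060, 1584, 196]; [1584, 196, 24]; [196, 24, 5]] and Aᵀs = [14512, 1764, 214]ᵀ gives AᵀA·[α, β, γ]ᵀ = Aᵀs.
Row-reducing yields α = 6514/6481, β = 7245/6481, γ = -12738/6481.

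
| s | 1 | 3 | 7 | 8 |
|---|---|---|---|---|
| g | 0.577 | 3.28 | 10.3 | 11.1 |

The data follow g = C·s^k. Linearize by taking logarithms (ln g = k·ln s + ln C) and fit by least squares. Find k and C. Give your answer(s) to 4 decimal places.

k = 1.4381, C = 0.6078

Linearized form: ln g = k·ln s + ln C. From the 4 transformed points,
Sums: Σln s = 5.1240, Σ(ln s)² = 9.3176, Σln g = 5.3770, Σln s·ln g = 10.8482.
Normal system: [[9.3176, 5.1240]; [5.1240, 4]]·[k, ln C]ᵀ = [10.8482, 5.3770]ᵀ.
Slope k = (n·Σln s·ln g − Σln s·Σln g)/(n·Σ(ln s)² − (Σln s)²) = (4·10.8482 − 5.1240·5.3770)/11.0154 = 1.43810; ln C = (Σln g − k·Σln s)/n = -0.49794, so C = exp(-0.49794) = 0.60778.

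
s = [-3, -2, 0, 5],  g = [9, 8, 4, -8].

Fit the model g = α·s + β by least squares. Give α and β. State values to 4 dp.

α = -2.1842, β = 3.2500

MᵀM·[α, β]ᵀ = Mᵀg reads: 38·α + 0·β = -83;  0·α + 4·β = 13.
Eliminating β: 4·(row 1) − 0·(row 2) gives 152·α = 4·(-83) − 0·13 = -332, so α = -83/38.
Then β = (13 − 0·(-83/38))/4 = 13/4.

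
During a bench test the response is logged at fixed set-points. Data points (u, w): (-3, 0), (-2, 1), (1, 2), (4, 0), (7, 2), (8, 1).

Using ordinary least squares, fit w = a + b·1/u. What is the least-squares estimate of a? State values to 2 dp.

a = 0.90

MᵀM·[a, b]ᵀ = Mᵀw reads: 6·a + (115/168)·b = 6;  (115/168)·a + (41197/28224)·b = 107/56.
(Σ1 = 6, Σ1/u = 115/168, Σ1/u·1/u = 41197/28224, Σw = 6, Σ1/u·w = 107/56.)
Eliminating b: (41197/28224)·(row 1) − (115/168)·(row 2) gives (233957/28224)·a = (41197/28224)·6 − (115/168)·(107/56) = 23363/3136, so a = 210267/233957.
Then b = ((107/56) − (115/168)·(210267/233957))/(41197/28224) = 207648/233957.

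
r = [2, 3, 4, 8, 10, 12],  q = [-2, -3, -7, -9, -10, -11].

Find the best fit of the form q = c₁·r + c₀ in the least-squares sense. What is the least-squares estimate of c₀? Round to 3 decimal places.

c₀ = -1.395

Setting ∂/∂c₁ … = 0 gives: 337·c₁ + 39·c₀ = -345;  39·c₁ + 6·c₀ = -42.
det = 337·6 − 39² = 501.
c₁ = ((-345)·6 − 39·(-42))/501 = -144/167; c₀ = (337·(-42) − 39·(-345))/501 = -233/167.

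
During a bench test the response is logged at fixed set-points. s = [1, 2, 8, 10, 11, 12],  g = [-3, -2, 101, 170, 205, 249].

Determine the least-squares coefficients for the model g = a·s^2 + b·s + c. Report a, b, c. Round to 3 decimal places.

a = 1.981, b = -2.734, c = -3.256

Compute the Gram sums: Σs^2·s^2 = 49490, Σs^2·s = 4580, Σs^2 = 434, Σs·s = 434, Σs = 44, Σ1 = 6.
For Aᵀg: Σs^2·g = 84114, Σs·g = 7744, Σg = 720.
Inverting the 3×3 Gram matrix, [a, b, c]ᵀ = [92567/46722, -63880/23361, -50711/15574]ᵀ.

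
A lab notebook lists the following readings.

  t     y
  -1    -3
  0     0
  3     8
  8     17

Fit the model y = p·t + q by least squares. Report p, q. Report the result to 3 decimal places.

p = 2.204, q = -0.010

Forming AᵀA = [[74, 10]; [10, 4]] and Aᵀy = [163, 22]ᵀ gives AᵀA·[p, q]ᵀ = Aᵀy.
Eliminating q: 4·(row 1) − 10·(row 2) gives 196·p = 4·163 − 10·22 = 432, so p = 108/49.
Then q = (22 − 10·(108/49))/4 = -1/98.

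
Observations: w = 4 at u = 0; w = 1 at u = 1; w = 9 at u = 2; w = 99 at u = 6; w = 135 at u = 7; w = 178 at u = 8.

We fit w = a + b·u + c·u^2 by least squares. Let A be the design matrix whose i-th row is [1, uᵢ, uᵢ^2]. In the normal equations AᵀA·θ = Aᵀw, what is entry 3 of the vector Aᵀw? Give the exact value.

Entry 3 ↔ basis u^2, so (Aᵀw)_{3} = Σᵢ (u^2)·wᵢ = (0)·(4) + (1)·(1) + (4)·(9) + (36)·(99) + (49)·(135) + (64)·(178) = 21608.

21608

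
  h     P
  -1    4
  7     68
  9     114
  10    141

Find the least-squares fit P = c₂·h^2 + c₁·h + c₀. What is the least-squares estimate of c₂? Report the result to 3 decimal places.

c₂ = 1.485

The normal system AᵀA·[c₂, c₁, c₀]ᵀ = AᵀP is [[18963, 2071, 231]; [2071, 231, 25]; [231, 25, 4]]·[c₂, c₁, c₀]ᵀ = [26670, 2908, 327]ᵀ.
Row-reducing yields c₂ = 1534/1033, c₁ = -12075/13429, c₀ = 21639/13429.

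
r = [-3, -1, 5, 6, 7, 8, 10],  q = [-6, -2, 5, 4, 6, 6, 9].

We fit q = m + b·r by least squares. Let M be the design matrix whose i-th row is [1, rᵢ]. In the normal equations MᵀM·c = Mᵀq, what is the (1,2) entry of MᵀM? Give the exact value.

32

Row 1 ↔ basis 1, column 2 ↔ basis r, so (MᵀM)_{1,2} = Σᵢ r = (1)·(-3) + (1)·(-1) + (1)·(5) + (1)·(6) + (1)·(7) + (1)·(8) + (1)·(10) = 32.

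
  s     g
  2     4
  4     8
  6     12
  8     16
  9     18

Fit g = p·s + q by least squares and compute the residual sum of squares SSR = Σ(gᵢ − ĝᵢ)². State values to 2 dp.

SSR = 0.00

XᵀX·[p, q]ᵀ = Xᵀg reads: 201·p + 29·q = 402;  29·p + 5·q = 58.
(Σs·s = 201, Σs = 29, Σ1 = 5, Σs·g = 402, Σg = 58.)
Eliminating q: 5·(row 1) − 29·(row 2) gives 164·p = 5·402 − 29·58 = 328, so p = 2.
Then q = (58 − 29·2)/5 = 0.
Residuals: 0, 0, 0, 0, 0; SSR = 0.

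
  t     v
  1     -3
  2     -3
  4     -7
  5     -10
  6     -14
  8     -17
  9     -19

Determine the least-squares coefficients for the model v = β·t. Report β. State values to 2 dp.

β = -2.11

Compute the Gram sums: Σt·t = 227.
For Aᵀv: Σt·v = -478.
β = (-478)/227 = -2.10573.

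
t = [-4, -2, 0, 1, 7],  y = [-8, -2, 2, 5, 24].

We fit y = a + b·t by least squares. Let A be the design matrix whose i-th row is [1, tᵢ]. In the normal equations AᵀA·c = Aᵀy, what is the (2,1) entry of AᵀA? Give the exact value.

Row 2 ↔ basis t, column 1 ↔ basis 1, so (AᵀA)_{2,1} = Σᵢ t = (-4)·(1) + (-2)·(1) + (0)·(1) + (1)·(1) + (7)·(1) = 2.

2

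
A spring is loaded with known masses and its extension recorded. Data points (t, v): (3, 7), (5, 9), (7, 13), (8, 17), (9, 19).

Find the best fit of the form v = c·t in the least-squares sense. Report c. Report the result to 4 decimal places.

Entries of XᵀX: Σt·t = 228.
Right-hand side: Σt·v = 464.
Normal equations: [[228]]·[c]ᵀ = [464]ᵀ.
Hence c = 464 / 228 ≈ 2.03509.

c = 2.0351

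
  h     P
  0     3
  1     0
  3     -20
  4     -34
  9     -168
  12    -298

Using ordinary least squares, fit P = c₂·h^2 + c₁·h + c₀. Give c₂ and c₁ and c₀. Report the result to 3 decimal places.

Entries of AᵀA: Σh^2·h^2 = 27635, Σh^2·h = 2549, Σh^2 = 251, Σh·h = 251, Σh = 29, Σ1 = 6.
Moment sums: Σh^2·P = -57244, Σh·P = -5284, ΣP = -517.
Normal equations: [[27635, 2549, 251]; [2549, 251, 29]; [251, 29, 6]]·[c₂, c₁, c₀]ᵀ = [-57244, -5284, -517]ᵀ.
Solving the 3×3 system (Gaussian elimination) gives c₂ = -1621/819, c₁ = -5218/4095, c₀ = 293/105.

c₂ = -1.979, c₁ = -1.274, c₀ = 2.790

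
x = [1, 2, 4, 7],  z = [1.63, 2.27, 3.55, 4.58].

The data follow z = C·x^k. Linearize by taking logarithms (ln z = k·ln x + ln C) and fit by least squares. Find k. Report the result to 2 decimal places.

Let Y = ln z. Fitting Y = k·ln x + ln C by least squares:
Σln x = 4.0254, Σ(ln x)² = 6.1888, Σln z = 4.0970, Σln x·ln z = 5.2857.
Equations: 6.1888·k + 4.0254·ln C = 5.2857;  4.0254·k + 4·ln C = 4.0970.
Solving (det = 8.5519): k = 0.54384, ln C = 0.47697.

k = 0.54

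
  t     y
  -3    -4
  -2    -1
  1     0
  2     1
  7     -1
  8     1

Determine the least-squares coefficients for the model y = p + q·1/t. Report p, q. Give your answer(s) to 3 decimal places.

p = -0.971, q = 1.957

Setting ∂/∂p … = 0 gives: 6·p + (157/168)·q = -4;  (157/168)·p + (46489/28224)·q = 389/168.
Δ = 6·(46489/28224) − (157/168)² = 254285/28224.
p = ((-4)·(46489/28224) − (157/168)·(389/168))/(254285/28224) = -247029/254285; q = (6·(389/168) − (157/168)·(-4))/(254285/28224) = 497616/254285.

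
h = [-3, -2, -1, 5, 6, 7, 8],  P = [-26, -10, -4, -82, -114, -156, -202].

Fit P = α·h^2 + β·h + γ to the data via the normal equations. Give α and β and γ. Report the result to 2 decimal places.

Setting ∂/∂α … = 0 gives: 8516·α + 1160·β + 188·γ = -27004;  1160·α + 188·β + 20·γ = -3700;  188·α + 20·β + 7·γ = -594.
(Σh^2·h^2 = 8516, Σh^2·h = 1160, Σh^2 = 188, Σh·h = 188, Σh = 20, Σ1 = 7, Σh^2·P = -27004, Σh·P = -3700, ΣP = -594.)
Solving the 3×3 system (Gaussian elimination) gives α = -28961/9583, β = -8825/9583, γ = -10162/9583.

α = -3.02, β = -0.92, γ = -1.06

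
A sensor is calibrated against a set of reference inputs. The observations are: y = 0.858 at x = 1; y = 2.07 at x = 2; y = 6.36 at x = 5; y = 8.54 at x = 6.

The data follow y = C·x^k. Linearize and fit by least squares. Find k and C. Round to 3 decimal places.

k = 1.267, C = 0.857

Linearized form: ln y = k·ln x + ln C. From the 4 transformed points,
Σln x = 4.0943, Σ(ln x)² = 6.2811, Σln y = 4.5692, Σln x·ln y = 7.3247.
Equations: 6.2811·k + 4.0943·ln C = 7.3247;  4.0943·k + 4·ln C = 4.5692.
Solving (det = 8.3609): k = 1.26672, ln C = -0.15430, so C = exp(-0.15430) = 0.85701.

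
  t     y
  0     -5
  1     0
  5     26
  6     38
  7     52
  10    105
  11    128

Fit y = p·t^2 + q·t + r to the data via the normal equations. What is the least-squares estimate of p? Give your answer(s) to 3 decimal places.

Setting ∂/∂p … = 0 gives: 28964·p + 3016·q + 332·r = 30554;  3016·p + 332·q + 40·r = 3180;  332·p + 40·q + 7·r = 344.
Row-reducing yields p = 99805/100842, q = 52130/50421, r = -8898/2401.

p = 0.990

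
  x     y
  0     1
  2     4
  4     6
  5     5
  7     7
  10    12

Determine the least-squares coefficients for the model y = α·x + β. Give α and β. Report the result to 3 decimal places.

Compute the Gram sums: Σx·x = 194, Σx = 28, Σ1 = 6.
For Mᵀy: Σx·y = 226, Σy = 35.
So MᵀM·[α, β]ᵀ = Mᵀy: [[194, 28]; [28, 6]]·[α, β]ᵀ = [226, 35]ᵀ.
Determinant 194·6 − 28² = 380.
α = (226·6 − 28·35)/380 = 94/95; β = (194·35 − 28·226)/380 = 231/190.

α = 0.989, β = 1.216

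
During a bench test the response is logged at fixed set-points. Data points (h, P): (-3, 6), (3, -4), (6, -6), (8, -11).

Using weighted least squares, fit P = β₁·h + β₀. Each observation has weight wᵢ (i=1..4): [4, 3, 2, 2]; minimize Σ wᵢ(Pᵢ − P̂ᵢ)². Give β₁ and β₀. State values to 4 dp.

β₁ = -1.4841, β₀ = 1.3730

Forming XᵀWX = [[263, 25]; [25, 11]] and XᵀWP = [-356, -22]ᵀ gives XᵀWX·[β₁, β₀]ᵀ = XᵀWP.
Eliminating β₀: 11·(row 1) − 25·(row 2) gives 2268·β₁ = 11·(-356) − 25·(-22) = -3366, so β₁ = -187/126.
Then β₀ = ((-22) − 25·(-187/126))/11 = 173/126.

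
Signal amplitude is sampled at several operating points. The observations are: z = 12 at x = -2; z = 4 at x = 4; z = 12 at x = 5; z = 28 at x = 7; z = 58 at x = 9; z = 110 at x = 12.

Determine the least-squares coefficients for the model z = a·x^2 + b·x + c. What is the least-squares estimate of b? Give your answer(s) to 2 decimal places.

Compute the Gram sums: Σx^2·x^2 = 30595, Σx^2·x = 2981, Σx^2 = 319, Σx·x = 319, Σx = 35, Σ1 = 6.
Moment sums: Σx^2·z = 22322, Σx·z = 2090, Σz = 224.
Solving the 3×3 system (Gaussian elimination) gives a = 18361/17940, b = -56729/17940, c = 4081/2990.

b = -3.16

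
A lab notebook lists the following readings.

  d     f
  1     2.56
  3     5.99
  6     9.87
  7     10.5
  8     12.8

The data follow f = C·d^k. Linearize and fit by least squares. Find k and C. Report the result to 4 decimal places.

With ln fᵢ as the transformed response and ln dᵢ as the regressor:
AᵀA = [[12.5280, 6.9157]; [6.9157, 5]], rhs = [15.9458, 9.9204]ᵀ  (here Σln d = 6.9157, Σ(ln d)² = 12.5280, Σln f = 9.9204, Σln d·ln f = 15.9458).
Δ = 12.5280·5 − (6.9157)² = 14.8127; k = (15.9458·5 − 6.9157·9.9204)/14.8127 = 0.75086, ln C = (12.5280·9.9204 − 6.9157·15.9458)/14.8127 = 0.94553, so C = exp(0.94553) = 2.57419.

k = 0.7509, C = 2.5742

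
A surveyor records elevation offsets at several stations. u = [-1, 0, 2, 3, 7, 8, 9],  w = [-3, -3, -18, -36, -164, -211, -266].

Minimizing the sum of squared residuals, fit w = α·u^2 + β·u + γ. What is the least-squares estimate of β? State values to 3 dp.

The normal system XᵀX·[α, β, γ]ᵀ = Xᵀw is [[13156, 1618, 208]; [1618, 208, 28]; [208, 28, 7]]·[α, β, γ]ᵀ = [-43485, -5371, -701]ᵀ.
Solving the 3×3 system (Gaussian elimination) gives α = -61151/20162, β = -115349/60486, γ = -4255/1779.

β = -1.907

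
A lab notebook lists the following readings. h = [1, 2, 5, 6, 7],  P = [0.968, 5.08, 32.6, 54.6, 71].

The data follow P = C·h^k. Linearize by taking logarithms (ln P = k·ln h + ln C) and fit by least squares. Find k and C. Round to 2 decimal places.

k = 2.19, C = 1.02

With ln Pᵢ as the transformed response and ln hᵢ as the regressor:
AᵀA = [[10.0677, 6.0403]; [6.0403, 5]], rhs = [22.1963, 13.3398]ᵀ  (here Σln h = 6.0403, Σ(ln h)² = 10.0677, Σln P = 13.3398, Σln h·ln P = 22.1963).
Solving (det = 13.8539): k = 2.19472, ln C = 0.01663, so C = exp(0.01663) = 1.01677.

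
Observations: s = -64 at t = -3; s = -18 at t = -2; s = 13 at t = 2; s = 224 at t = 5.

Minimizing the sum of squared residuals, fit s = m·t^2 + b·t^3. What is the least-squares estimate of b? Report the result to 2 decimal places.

b = 2.00

Compute the Gram sums: Σt^2·t^2 = 738, Σt^2·t^3 = 2882, Σt^3·t^3 = 16482.
Moment sums: Σt^2·s = 5004, Σt^3·s = 29976.
AᵀA·[m, b]ᵀ = Aᵀs becomes [[738, 2882]; [2882, 16482]]·[m, b]ᵀ = [5004, 29976]ᵀ.
Eliminating b: 16482·(row 1) − 2882·(row 2) gives 3857792·m = 16482·5004 − 2882·29976 = -3914904, so m = -489363/482224.
Then b = (29976 − 2882·(-489363/482224))/16482 = 962595/482224.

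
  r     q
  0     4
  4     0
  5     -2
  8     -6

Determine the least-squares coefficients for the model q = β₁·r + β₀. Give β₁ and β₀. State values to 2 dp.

Normal-equation sums: Σr·r = 105, Σr = 17, Σ1 = 4.
For Mᵀq: Σr·q = -58, Σq = -4.
So MᵀM·[β₁, β₀]ᵀ = Mᵀq: [[105, 17]; [17, 4]]·[β₁, β₀]ᵀ = [-58, -4]ᵀ.
Determinant 105·4 − 17² = 131.
β₁ = ((-58)·4 − 17·(-4))/131 = -164/131; β₀ = (105·(-4) − 17·(-58))/131 = 566/131.

β₁ = -1.25, β₀ = 4.32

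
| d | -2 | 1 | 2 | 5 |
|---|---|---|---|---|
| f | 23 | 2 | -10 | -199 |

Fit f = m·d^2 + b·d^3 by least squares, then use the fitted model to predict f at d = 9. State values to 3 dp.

Setting ∂/∂m … = 0 gives: 658·m + 3126·b = -4921;  3126·m + 15754·b = -25137.
(Σd^2·d^2 = 658, Σd^2·d^3 = 3126, Σd^3·d^3 = 15754, Σd^2·f = -4921, Σd^3·f = -25137.)
Eliminating b: 15754·(row 1) − 3126·(row 2) gives 594256·m = 15754·(-4921) − 3126·(-25137) = 1052828, so m = 263207/148564.
Then b = ((-25137) − 3126·(263207/148564))/15754 = -289275/148564.
At d = 9: f̂ = (263207/148564)·(81) + (-289275/148564)·(729) = -47390427/37141.

f̂ = -1275.960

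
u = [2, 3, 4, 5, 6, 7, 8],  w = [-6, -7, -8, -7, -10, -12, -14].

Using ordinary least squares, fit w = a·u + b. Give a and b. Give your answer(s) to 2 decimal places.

a = -1.29, b = -2.71

From the data, Σu·u = 203, Σu = 35, Σ1 = 7.
Right-hand side: Σu·w = -356, Σw = -64.
AᵀA·[a, b]ᵀ = Aᵀw becomes [[203, 35]; [35, 7]]·[a, b]ᵀ = [-356, -64]ᵀ.
Determinant 203·7 − 35² = 196.
a = ((-356)·7 − 35·(-64))/196 = -9/7; b = (203·(-64) − 35·(-356))/196 = -19/7.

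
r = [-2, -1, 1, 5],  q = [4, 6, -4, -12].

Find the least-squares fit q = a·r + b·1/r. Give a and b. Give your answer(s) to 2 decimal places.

a = -2.20, b = -2.44

Forming XᵀX = [[31, 4]; [4, 229/100]] and Xᵀq = [-78, -72/5]ᵀ gives XᵀX·[a, b]ᵀ = Xᵀq.
Δ = 31·(229/100) − 4² = 5499/100.
a = ((-78)·(229/100) − 4·(-72/5))/(5499/100) = -4034/1833; b = (31·(-72/5) − 4·(-78))/(5499/100) = -4480/1833.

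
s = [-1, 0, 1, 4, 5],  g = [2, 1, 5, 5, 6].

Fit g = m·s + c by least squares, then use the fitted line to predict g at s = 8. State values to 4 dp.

XᵀX·[m, c]ᵀ = Xᵀg reads: 43·m + 9·c = 53;  9·m + 5·c = 19.
(Σs·s = 43, Σs = 9, Σ1 = 5, Σs·g = 53, Σg = 19.)
Δ = 43·5 − 9² = 134.
m = (53·5 − 9·19)/134 = 47/67; c = (43·19 − 9·53)/134 = 170/67.
At s = 8: ĝ = (47/67)·(8) + (170/67)·(1) = 546/67.

ĝ = 8.1493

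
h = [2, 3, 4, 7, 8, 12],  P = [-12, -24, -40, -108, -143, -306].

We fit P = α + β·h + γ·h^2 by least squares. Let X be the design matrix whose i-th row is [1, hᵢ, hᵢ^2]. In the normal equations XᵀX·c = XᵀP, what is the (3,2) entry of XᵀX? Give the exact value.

Row 3 ↔ basis h^2, column 2 ↔ basis h, so (XᵀX)_{3,2} = Σᵢ (h^2)·(h) = (4)·(2) + (9)·(3) + (16)·(4) + (49)·(7) + (64)·(8) + (144)·(12) = 2682.

2682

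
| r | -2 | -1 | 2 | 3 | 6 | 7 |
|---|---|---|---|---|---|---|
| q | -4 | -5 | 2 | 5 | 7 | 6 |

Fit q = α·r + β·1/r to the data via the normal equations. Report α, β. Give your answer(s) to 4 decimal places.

α = 0.9068, β = 3.7664

The normal equations are: 103·α + 6·β = 116;  6·α + (2927/1764)·β = 491/42.
Δ = 103·(2927/1764) − 6² = 237977/1764.
α = (116·(2927/1764) − 6·(491/42))/(237977/1764) = 215800/237977; β = (103·(491/42) − 6·116)/(237977/1764) = 896322/237977.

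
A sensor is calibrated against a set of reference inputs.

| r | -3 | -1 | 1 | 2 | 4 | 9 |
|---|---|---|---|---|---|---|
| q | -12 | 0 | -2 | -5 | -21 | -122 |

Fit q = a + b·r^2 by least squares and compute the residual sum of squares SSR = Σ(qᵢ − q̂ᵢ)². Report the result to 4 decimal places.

SSR = 7.4673

Forming MᵀM = [[6, 112]; [112, 6916]] and Mᵀq = [-162, -10348]ᵀ gives MᵀM·[a, b]ᵀ = Mᵀq.
Δ = 6·6916 − 112² = 28952.
a = ((-162)·6916 − 112·(-10348))/28952 = 689/517; b = (6·(-10348) − 112·(-162))/28952 = -5493/3619.
Residuals: 1186/3619, 670/3619, -6568/3619, -86/329, 7066/3619, -128/329; SSR = 27024/3619.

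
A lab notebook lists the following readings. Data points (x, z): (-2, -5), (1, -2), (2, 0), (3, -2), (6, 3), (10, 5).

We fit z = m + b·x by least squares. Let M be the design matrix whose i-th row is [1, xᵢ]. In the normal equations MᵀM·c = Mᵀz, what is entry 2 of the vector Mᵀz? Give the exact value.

Entry 2 ↔ basis x, so (Mᵀz)_{2} = Σᵢ (x)·zᵢ = (-2)·(-5) + (1)·(-2) + (2)·(0) + (3)·(-2) + (6)·(3) + (10)·(5) = 70.

70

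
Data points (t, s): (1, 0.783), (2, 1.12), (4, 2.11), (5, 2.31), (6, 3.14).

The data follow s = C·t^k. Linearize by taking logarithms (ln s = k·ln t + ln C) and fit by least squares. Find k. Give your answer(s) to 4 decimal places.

Let Y = ln s. Fitting Y = k·ln t + ln C by least squares:
Σln t = 5.4806, Σ(ln t)² = 8.2030, Σln s = 2.5969, Σln t·ln s = 4.5114.
Equations: 8.2030·k + 5.4806·ln C = 4.5114;  5.4806·k + 5·ln C = 2.5969.
Slope k = (n·Σln t·ln s − Σln t·Σln s)/(n·Σ(ln t)² − (Σln t)²) = (5·4.5114 − 5.4806·2.5969)/10.9774 = 0.75831; ln C = (Σln s − k·Σln t)/n = -0.31183.

k = 0.7583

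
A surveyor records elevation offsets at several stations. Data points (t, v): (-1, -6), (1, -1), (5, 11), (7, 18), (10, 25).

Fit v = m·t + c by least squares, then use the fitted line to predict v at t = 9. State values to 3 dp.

The normal system AᵀA·[m, c]ᵀ = Aᵀv is [[176, 22]; [22, 5]]·[m, c]ᵀ = [436, 47]ᵀ.
Determinant 176·5 − 22² = 396.
m = (436·5 − 22·47)/396 = 191/66; c = (176·47 − 22·436)/396 = -10/3.
At t = 9: v̂ = (191/66)·(9) + (-10/3)·(1) = 1499/66.

v̂ = 22.712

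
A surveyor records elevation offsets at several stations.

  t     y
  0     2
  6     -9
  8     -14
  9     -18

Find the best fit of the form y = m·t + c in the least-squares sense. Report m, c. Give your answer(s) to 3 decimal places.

m = -2.128, c = 2.487

From the data, Σt·t = 181, Σt = 23, Σ1 = 4.
Moment sums: Σt·y = -328, Σy = -39.
AᵀA·[m, c]ᵀ = Aᵀy becomes [[181, 23]; [23, 4]]·[m, c]ᵀ = [-328, -39]ᵀ.
Δ = 181·4 − 23² = 195.
m = ((-328)·4 − 23·(-39))/195 = -83/39; c = (181·(-39) − 23·(-328))/195 = 97/39.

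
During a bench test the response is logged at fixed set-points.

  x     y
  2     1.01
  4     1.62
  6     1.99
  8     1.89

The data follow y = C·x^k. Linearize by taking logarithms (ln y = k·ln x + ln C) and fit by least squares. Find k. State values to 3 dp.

k = 0.488

With ln yᵢ as the transformed response and ln xᵢ as the regressor:
Over the data: Σln x = 5.9506, Σ(ln x)² = 9.9367, Σln y = 1.8171, Σln x·ln y = 3.2324.
Normal system: [[9.9367, 5.9506]; [5.9506, 4]]·[k, ln C]ᵀ = [3.2324, 1.8171]ᵀ.
Solving (det = 4.3368): k = 0.48807, ln C = -0.27181.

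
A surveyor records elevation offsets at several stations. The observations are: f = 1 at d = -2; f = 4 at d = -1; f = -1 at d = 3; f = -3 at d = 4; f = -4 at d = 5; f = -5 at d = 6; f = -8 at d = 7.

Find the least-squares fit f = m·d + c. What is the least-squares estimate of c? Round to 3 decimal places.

The normal system XᵀX·[m, c]ᵀ = Xᵀf is [[140, 22]; [22, 7]]·[m, c]ᵀ = [-127, -16]ᵀ.
det = 140·7 − 22² = 496.
m = ((-127)·7 − 22·(-16))/496 = -537/496; c = (140·(-16) − 22·(-127))/496 = 277/248.

c = 1.117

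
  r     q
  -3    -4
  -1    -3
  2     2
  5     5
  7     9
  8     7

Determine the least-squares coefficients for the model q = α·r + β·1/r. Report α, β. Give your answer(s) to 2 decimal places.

The normal system MᵀM·[α, β]ᵀ = Mᵀq is [[152, 6]; [6, 1014049/705600]]·[α, β]ᵀ = [163, 1427/168]ᵀ.
Determinant 152·(1014049/705600) − 6² = 16091731/88200.
α = (163·(1014049/705600) − 6·(1427/168))/(16091731/88200) = 129329587/128733848; β = (152·(1427/168) − 6·163)/(16091731/88200) = 27615000/16091731.

α = 1.00, β = 1.72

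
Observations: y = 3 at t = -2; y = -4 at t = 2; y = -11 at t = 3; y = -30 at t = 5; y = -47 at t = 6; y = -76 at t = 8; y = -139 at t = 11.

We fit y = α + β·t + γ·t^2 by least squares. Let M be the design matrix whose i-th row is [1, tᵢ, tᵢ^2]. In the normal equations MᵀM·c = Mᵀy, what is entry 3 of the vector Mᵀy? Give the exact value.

-24228

Entry 3 ↔ basis t^2, so (Mᵀy)_{3} = Σᵢ (t^2)·yᵢ = (4)·(3) + (4)·(-4) + (9)·(-11) + (25)·(-30) + (36)·(-47) + (64)·(-76) + (121)·(-139) = -24228.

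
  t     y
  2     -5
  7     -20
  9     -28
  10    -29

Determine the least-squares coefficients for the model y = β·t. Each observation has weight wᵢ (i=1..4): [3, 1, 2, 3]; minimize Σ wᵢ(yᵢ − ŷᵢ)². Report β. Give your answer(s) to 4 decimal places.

β = -2.9522

Entries of MᵀWM: Σwᵢ·t·t = 523.
Moment sums: Σwᵢ·t·y = -1544.
So MᵀWM·[β]ᵀ = MᵀWy: [[523]]·[β]ᵀ = [-1544]ᵀ.
β = (-1544)/523 = -2.9522.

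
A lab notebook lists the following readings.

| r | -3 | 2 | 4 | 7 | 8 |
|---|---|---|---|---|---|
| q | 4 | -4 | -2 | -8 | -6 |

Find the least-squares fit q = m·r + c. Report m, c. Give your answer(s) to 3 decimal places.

m = -0.964, c = 0.269

The normal equations are: 142·m + 18·c = -132;  18·m + 5·c = -16.
Eliminating c: 5·(row 1) − 18·(row 2) gives 386·m = 5·(-132) − 18·(-16) = -372, so m = -186/193.
Then c = ((-16) − 18·(-186/193))/5 = 52/193.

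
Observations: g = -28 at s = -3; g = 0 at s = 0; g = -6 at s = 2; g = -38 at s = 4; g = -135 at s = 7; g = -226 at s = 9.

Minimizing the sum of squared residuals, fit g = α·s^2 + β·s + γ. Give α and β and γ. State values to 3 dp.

α = -2.980, β = 1.418, γ = 2.302

From the data, Σs^2·s^2 = 9315, Σs^2·s = 1117, Σs^2 = 159, Σs·s = 159, Σs = 19, Σ1 = 6.
For Mᵀg: Σs^2·g = -25805, Σs·g = -3059, Σg = -433.
MᵀM·[α, β, γ]ᵀ = Mᵀg becomes [[9315, 1117, 159]; [1117, 159, 19]; [159, 19, 6]]·[α, β, γ]ᵀ = [-25805, -3059, -433]ᵀ.
Solving the 3×3 system (Gaussian elimination) gives α = -142817/47931, β = 22660/15977, γ = 110360/47931.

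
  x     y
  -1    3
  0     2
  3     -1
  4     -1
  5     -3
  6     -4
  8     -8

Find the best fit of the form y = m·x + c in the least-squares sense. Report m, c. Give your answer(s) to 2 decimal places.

Entries of AᵀA: Σx·x = 151, Σx = 25, Σ1 = 7.
Moment sums: Σx·y = -113, Σy = -12.
Determinant 151·7 − 25² = 432.
m = ((-113)·7 − 25·(-12))/432 = -491/432; c = (151·(-12) − 25·(-113))/432 = 1013/432.

m = -1.14, c = 2.34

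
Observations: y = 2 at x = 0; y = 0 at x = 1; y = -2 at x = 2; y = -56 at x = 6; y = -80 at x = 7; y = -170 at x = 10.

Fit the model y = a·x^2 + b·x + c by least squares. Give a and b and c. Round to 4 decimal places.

a = -1.8725, b = 1.5567, c = 1.5499

Setting ∂/∂a … = 0 gives: 13714·a + 1568·b + 190·c = -22944;  1568·a + 190·b + 26·c = -2600;  190·a + 26·b + 6·c = -306.
Inverting the 3×3 Gram matrix, [a, b, c]ᵀ = [-57203/30549, 47557/30549, 15783/10183]ᵀ.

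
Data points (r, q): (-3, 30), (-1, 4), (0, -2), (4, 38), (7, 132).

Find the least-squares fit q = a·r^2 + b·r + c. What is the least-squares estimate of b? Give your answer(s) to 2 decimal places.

b = -1.83

The normal system AᵀA·[a, b, c]ᵀ = Aᵀq is [[2739, 379, 75]; [379, 75, 7]; [75, 7, 5]]·[a, b, c]ᵀ = [7350, 982, 202]ᵀ.
Solving the 3×3 system (Gaussian elimination) gives a = 28151/9424, b = -17241/9424, c = -8699/4712.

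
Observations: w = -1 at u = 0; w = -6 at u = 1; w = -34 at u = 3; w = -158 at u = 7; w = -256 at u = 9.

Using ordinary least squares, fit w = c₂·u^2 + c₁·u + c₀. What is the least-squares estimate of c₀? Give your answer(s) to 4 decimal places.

c₀ = -1.0727

Forming MᵀM = [[9044, 1100, 140]; [1100, 140, 20]; [140, 20, 5]] and Mᵀw = [-28790, -3518, -455]ᵀ gives MᵀM·[c₂, c₁, c₀]ᵀ = Mᵀw.
Solving the 3×3 system (Gaussian elimination) gives c₂ = -32/11, c₁ = -233/110, c₀ = -59/55.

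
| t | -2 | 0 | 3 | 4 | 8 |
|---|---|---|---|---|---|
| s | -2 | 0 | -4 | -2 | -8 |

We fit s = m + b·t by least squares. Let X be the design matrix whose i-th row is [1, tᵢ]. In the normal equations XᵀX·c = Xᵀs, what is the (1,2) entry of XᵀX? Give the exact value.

Row 1 ↔ basis 1, column 2 ↔ basis t, so (XᵀX)_{1,2} = Σᵢ t = (1)·(-2) + (1)·(0) + (1)·(3) + (1)·(4) + (1)·(8) = 13.

13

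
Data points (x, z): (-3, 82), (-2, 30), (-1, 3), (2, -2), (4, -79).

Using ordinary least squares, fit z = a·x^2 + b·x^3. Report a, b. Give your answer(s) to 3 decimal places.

a = 3.133, b = -2.013

Compute the Gram sums: Σx^2·x^2 = 370, Σx^2·x^3 = 780, Σx^3·x^3 = 4954.
And Σx^2·z = -411, Σx^3·z = -7529.
MᵀM·[a, b]ᵀ = Mᵀz becomes [[370, 780]; [780, 4954]]·[a, b]ᵀ = [-411, -7529]ᵀ.
Δ = 370·4954 − 780² = 1224580.
a = ((-411)·4954 − 780·(-7529))/1224580 = 1918263/612290; b = (370·(-7529) − 780·(-411))/1224580 = -246515/122458.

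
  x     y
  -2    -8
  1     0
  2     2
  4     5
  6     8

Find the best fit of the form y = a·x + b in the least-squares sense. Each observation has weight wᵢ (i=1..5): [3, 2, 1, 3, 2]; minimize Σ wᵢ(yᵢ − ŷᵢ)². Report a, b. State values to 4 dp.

Compute the Gram sums: Σwᵢ·x·x = 138, Σwᵢ·x = 22, Σwᵢ·1 = 11.
Right-hand side: Σwᵢ·x·y = 208, Σwᵢ·y = 9.
MᵀWM·[a, b]ᵀ = MᵀWy becomes [[138, 22]; [22, 11]]·[a, b]ᵀ = [208, 9]ᵀ.
det = 138·11 − 22² = 1034.
a = (208·11 − 22·9)/1034 = 95/47; b = (138·9 − 22·208)/1034 = -1667/517.

a = 2.0213, b = -3.2244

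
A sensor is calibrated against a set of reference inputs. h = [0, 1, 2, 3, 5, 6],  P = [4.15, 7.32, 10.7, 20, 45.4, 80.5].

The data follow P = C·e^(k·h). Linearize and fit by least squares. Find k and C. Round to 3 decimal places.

Let Y = ln P. Fitting Y = k·h + ln C by least squares:
Sums: Σh = 17.0000, Σ(h)² = 75.0000, Σln P = 16.9835, Σh·ln P = 61.1254.
Normal system: [[75.0000, 17.0000]; [17.0000, 6]]·[k, ln C]ᵀ = [61.1254, 16.9835]ᵀ.
Slope k = (n·Σh·ln P − Σh·Σln P)/(n·Σ(h)² − (Σh)²) = (6·61.1254 − 17.0000·16.9835)/161.0000 = 0.48468; ln C = (Σln P − k·Σh)/n = 1.45732, so C = exp(1.45732) = 4.29442.

k = 0.485, C = 4.294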